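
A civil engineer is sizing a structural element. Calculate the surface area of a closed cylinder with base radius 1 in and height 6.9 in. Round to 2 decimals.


Shape: closed cylinder
Radius r = 1 in, Height h = 6.9 in
Formula: SA = 2*pi*r^2 + 2*pi*r*h = 2*pi*r*(r + h)
r + h = 7.9
2 * r * (r + h) = 2 * 1 * 7.9 = 15.8
SA = 15.8 * pi
SA = 49.64
49.64 in^2


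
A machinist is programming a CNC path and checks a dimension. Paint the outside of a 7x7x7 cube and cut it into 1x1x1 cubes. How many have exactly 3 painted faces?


Large cube: 7 x 7 x 7, cut into unit cubes.
Cubes with 3 painted faces are at the corners. A cube always has 8 corners.
Count = 8
8 unit cubes


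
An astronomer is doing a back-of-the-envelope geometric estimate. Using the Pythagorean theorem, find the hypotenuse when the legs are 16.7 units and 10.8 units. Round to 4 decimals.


Shape: right triangle
Legs a = 16.7 units, b = 10.8 units
Formula: c = sqrt(a^2 + b^2)
a^2 = 278.89, b^2 = 116.64
a^2 + b^2 = 395.53
c = sqrt(395.53)
c = 19.8879
19.8879 units


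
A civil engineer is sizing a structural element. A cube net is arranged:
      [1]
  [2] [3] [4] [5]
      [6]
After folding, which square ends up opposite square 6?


Net: cross layout. Take square 3 as the base (bottom).
Fold the four squares in the horizontal row up around 3: 2 -> left, 4 -> right, 5 wraps to the top.
Fold 1 and 6 up from 3: 1 -> back, 6 -> front.
Opposite pairs are therefore: (1, 6), (2, 4), (3, 5).
Face 6 is opposite face 1.
face 1


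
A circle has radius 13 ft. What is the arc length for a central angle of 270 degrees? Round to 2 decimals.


Shape: circular arc
Radius r = 13 ft, Angle = 270 degrees
Formula: L = (angle/360) * 2 * pi * r
2 * pi * r = 26 * pi
L = (270/360) * 26 * pi
L = 19.5 * pi
L = 61.26
61.26 ft


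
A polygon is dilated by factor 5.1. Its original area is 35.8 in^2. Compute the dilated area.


Linear scale factor k = 5.1
Original area = 35.8 in^2
Rule: under a linear scaling by k, areas scale by k^2.
k^2 = 5.1^2 = 26.01
New area = 35.8 * 26.01
New area = 931.158
931.158 in^2


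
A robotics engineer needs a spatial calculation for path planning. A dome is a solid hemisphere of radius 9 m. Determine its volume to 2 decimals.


Shape: hemisphere (half of a sphere)
Radius r = 9 m
Formula: V = (1/2) * (4/3) * pi * r^3 = (2/3) * pi * r^3
r^3 = 729
(2/3) * 729 = 486
V = 486 * pi
V = 1526.81
1526.81 m^3


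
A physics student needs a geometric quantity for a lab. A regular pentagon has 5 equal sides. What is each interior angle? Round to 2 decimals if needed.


Shape: regular pentagon (5 sides)
Formula: interior angle = (n - 2) * 180 / n
(n - 2) = 3
(n - 2) * 180 = 540
angle = 540 / 5
angle = 108
108 degrees


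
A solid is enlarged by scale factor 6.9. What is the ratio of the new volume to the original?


Linear scale factor k = 6.9
Rule: under a linear scaling by k, volumes scale by k^3.
k^3 = 6.9 * 6.9 * 6.9
k^3 = 47.61 * 6.9
k^3 = 328.509
Volume scales by a factor of 328.509.
328.509 (dimensionless)


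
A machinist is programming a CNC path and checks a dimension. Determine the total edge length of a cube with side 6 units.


Shape: cube
Side s = 6 units
A cube has 12 edges, all equal.
Formula: total edge length = 12 * s
Total = 12 * 6
Total = 72
72 units


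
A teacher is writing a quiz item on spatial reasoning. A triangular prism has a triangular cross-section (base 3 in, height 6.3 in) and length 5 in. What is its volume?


Shape: triangular prism
Triangle base = 3 in, triangle height = 6.3 in, prism length L = 5 in
Formula: V = (1/2 * b * h_tri) * L
Cross-section area = 0.5 * 3 * 6.3 = 9.45
V = 9.45 * 5
V = 47.25
47.25 in^3


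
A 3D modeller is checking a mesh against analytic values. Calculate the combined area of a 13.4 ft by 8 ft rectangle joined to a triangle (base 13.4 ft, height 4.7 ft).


Composite shape: rectangle + triangle
Rectangle area = 13.4 * 8 = 107.2
Triangle area = 0.5 * 13.4 * 4.7 = 31.49
Total = 107.2 + 31.49
Total = 138.69
138.69 ft^2


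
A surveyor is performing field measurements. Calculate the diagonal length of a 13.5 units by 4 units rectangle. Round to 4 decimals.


Shape: rectangle (diagonal via Pythagoras)
Sides: 13.5 units and 4 units
Formula: d = sqrt(l^2 + w^2)
l^2 = 182.25, w^2 = 16
l^2 + w^2 = 198.25
d = sqrt(198.25)
d = 14.0801
14.0801 units


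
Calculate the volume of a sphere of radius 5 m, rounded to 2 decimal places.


Shape: sphere
Radius r = 5 m
Formula: V = (4/3) * pi * r^3
r^3 = 125
(4/3) * 125 = 166.666667
V = 166.666667 * pi
V = 523.6
523.6 m^3


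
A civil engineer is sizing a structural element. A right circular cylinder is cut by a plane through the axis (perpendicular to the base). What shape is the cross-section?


Solid: right circular cylinder
Cutting plane: through the axis (perpendicular to the base)
Visualize the intersection of the plane with the solid's surface.
The boundary of the cut region is a rectangle.
rectangle


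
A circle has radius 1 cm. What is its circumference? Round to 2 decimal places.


Shape: circle
Radius r = 1 cm
Formula: C = 2 * pi * r
C = 2 * pi * 1
C = 2 * pi
C = 6.28
6.28 cm


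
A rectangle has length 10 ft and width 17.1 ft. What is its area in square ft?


Shape: rectangle
Length l = 10 ft, Width w = 17.1 ft
Formula: A = l * w
A = 10 * 17.1
A = 171
171 ft^2


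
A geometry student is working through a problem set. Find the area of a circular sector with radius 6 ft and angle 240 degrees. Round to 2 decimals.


Shape: circular sector
Radius r = 6 ft, Angle = 240 degrees
Formula: A = (angle/360) * pi * r^2
r^2 = 36
Fraction of circle = 240/360
A = (240/360) * pi * 36
A = 24 * pi
A = 75.4
75.4 ft^2


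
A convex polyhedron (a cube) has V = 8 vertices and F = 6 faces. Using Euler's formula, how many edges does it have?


Polyhedron: cube
Euler's formula for convex polyhedra: V - E + F = 2
Given: V = 8 vertices and F = 6 faces
Solve for E:
E = V + F - 2 = 8 + 6 - 2 = 12
12 edges


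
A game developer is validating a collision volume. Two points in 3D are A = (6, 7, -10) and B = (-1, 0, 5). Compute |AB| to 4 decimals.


3D distance between two points
P1 = (6, 7, -10), P2 = (-1, 0, 5)
Formula: d = sqrt((x2-x1)^2 + (y2-y1)^2 + (z2-z1)^2)
dx = -1 - 6 = -7
dy = 0 - 7 = -7
dz = 5 - -10 = 15
dx^2 + dy^2 + dz^2 = 49 + 49 + 225 = 323
d = sqrt(323)
d = 17.9722
17.9722 units


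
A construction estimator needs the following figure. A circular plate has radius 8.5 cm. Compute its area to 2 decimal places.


Shape: circle
Radius r = 8.5 cm
Formula: A = pi * r^2
r^2 = 8.5^2 = 72.25
A = pi * 72.25
A = 226.98
226.98 cm^2


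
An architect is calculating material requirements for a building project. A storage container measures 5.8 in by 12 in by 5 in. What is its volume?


Shape: rectangular prism
l = 5.8 in, w = 12 in, h = 5 in
Formula: V = l * w * h
V = 5.8 * 12 * 5
V = 69.6 * 5
V = 348
348 in^3


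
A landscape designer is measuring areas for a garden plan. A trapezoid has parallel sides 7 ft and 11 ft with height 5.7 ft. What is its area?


Shape: trapezoid
Parallel sides a = 7 ft, b = 11 ft; Height h = 5.7 ft
Formula: A = (a + b) * h / 2
a + b = 7 + 11 = 18
A = 18 * 5.7 / 2
A = 102.6 / 2
A = 51.3
51.3 ft^2


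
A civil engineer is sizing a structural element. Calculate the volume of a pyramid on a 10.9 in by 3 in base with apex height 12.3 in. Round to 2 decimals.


Shape: rectangular pyramid
Base: 10.9 in x 3 in, Height h = 12.3 in
Formula: V = (1/3) * base_area * h
base_area = 10.9 * 3 = 32.7
base_area * h = 32.7 * 12.3 = 402.21
V = 402.21 / 3
V = 134.07
134.07 in^3


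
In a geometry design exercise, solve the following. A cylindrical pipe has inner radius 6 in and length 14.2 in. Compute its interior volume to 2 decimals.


Shape: cylinder
Radius r = 6 in, Height h = 14.2 in
Formula: V = pi * r^2 * h
r^2 = 36
V = pi * 36 * 14.2
V = 511.2 * pi
V = 1605.98
1605.98 in^3


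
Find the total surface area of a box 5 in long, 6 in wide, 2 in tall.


Shape: rectangular prism
l = 5 in, w = 6 in, h = 2 in
Formula: SA = 2(lw + lh + wh)
lw = 30, lh = 10, wh = 12
lw + lh + wh = 52
SA = 2 * 52
SA = 104
104 in^2


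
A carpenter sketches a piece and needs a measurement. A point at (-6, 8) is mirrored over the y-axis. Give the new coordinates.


Transformation: reflection
Original point: (-6, 8)
Rule for reflection over the y-axis: (x, y) -> (-x, y)
Apply: (-6, 8) -> (6, 8)
(6, 8)


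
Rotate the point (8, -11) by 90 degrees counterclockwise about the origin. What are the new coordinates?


Transformation: rotation about the origin
Original point: (8, -11)
Rule for 90 deg counterclockwise: (x, y) -> (-y, x)
Apply: (8, -11) -> (11, 8)
(11, 8)


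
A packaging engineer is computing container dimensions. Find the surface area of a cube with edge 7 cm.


Shape: cube
Side s = 7 cm
A cube has 6 square faces.
Formula: SA = 6 * s^2
s^2 = 49
SA = 6 * 49
SA = 294
294 cm^2


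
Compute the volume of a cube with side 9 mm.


Shape: cube
Side s = 9 mm
Formula: V = s^3
V = 9 * 9 * 9
V = 81 * 9
V = 729
729 mm^3


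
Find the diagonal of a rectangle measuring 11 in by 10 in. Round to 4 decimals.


Shape: rectangle (diagonal via Pythagoras)
Sides: 11 in and 10 in
Formula: d = sqrt(l^2 + w^2)
l^2 = 121, w^2 = 100
l^2 + w^2 = 221
d = sqrt(221)
d = 14.8661
14.8661 in


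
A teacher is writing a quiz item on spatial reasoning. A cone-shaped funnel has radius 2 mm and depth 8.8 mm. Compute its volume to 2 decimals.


Shape: cone
Radius r = 2 mm, Height h = 8.8 mm
Formula: V = (1/3) * pi * r^2 * h
r^2 = 4
pi * r^2 * h = pi * 4 * 8.8 = 35.2 * pi
V = 35.2 * pi / 3
V = 36.86
36.86 mm^3


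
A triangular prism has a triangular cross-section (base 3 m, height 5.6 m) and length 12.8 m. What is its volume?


Shape: triangular prism
Triangle base = 3 m, triangle height = 5.6 m, prism length L = 12.8 m
Formula: V = (1/2 * b * h_tri) * L
Cross-section area = 0.5 * 3 * 5.6 = 8.4
V = 8.4 * 12.8
V = 107.52
107.52 m^3


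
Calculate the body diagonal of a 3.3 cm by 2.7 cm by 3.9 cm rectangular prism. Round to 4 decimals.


Shape: rectangular box (space diagonal)
l = 3.3 cm, w = 2.7 cm, h = 3.9 cm
Visualize: the diagonal of the base, then a right triangle with that diagonal and the height.
Formula: d = sqrt(l^2 + w^2 + h^2)
l^2 + w^2 + h^2 = 10.89 + 7.29 + 15.21 = 33.39
d = sqrt(33.39)
d = 5.7784
5.7784 cm


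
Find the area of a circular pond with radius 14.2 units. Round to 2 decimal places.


Shape: circle
Radius r = 14.2 units
Formula: A = pi * r^2
r^2 = 14.2^2 = 201.64
A = pi * 201.64
A = 633.47
633.47 units^2


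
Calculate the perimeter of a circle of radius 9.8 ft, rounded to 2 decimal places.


Shape: circle
Radius r = 9.8 ft
Formula: C = 2 * pi * r
C = 2 * pi * 9.8
C = 19.6 * pi
C = 61.58
61.58 ft


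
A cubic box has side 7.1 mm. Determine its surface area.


Shape: cube
Side s = 7.1 mm
A cube has 6 square faces.
Formula: SA = 6 * s^2
s^2 = 50.41
SA = 6 * 50.41
SA = 302.46
302.46 mm^2


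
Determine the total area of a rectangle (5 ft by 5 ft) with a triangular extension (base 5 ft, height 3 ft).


Composite shape: rectangle + triangle
Rectangle area = 5 * 5 = 25
Triangle area = 0.5 * 5 * 3 = 7.5
Total = 25 + 7.5
Total = 32.5
32.5 ft^2


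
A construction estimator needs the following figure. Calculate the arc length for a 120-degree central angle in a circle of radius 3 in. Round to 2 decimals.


Shape: circular arc
Radius r = 3 in, Angle = 120 degrees
Formula: L = (angle/360) * 2 * pi * r
2 * pi * r = 6 * pi
L = (120/360) * 6 * pi
L = 2 * pi
L = 6.28
6.28 in


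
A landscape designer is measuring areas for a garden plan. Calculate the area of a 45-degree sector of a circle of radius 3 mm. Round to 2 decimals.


Shape: circular sector
Radius r = 3 mm, Angle = 45 degrees
Formula: A = (angle/360) * pi * r^2
r^2 = 9
Fraction of circle = 45/360
A = (45/360) * pi * 9
A = 1.125 * pi
A = 3.53
3.53 mm^2


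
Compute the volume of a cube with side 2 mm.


Shape: cube
Side s = 2 mm
Formula: V = s^3
V = 2 * 2 * 2
V = 4 * 2
V = 8
8 mm^3


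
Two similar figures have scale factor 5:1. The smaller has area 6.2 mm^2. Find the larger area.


Linear scale factor k = 5
Original area = 6.2 mm^2
Rule: under a linear scaling by k, areas scale by k^2.
k^2 = 5^2 = 25
New area = 6.2 * 25
New area = 155
155 mm^2


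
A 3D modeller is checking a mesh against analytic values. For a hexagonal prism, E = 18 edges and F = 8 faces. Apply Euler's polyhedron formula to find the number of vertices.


Polyhedron: hexagonal prism
Euler's formula for convex polyhedra: V - E + F = 2
Given: E = 18 edges and F = 8 faces
Solve for V:
V = 2 + E - F = 2 + 18 - 8 = 12
12 vertices


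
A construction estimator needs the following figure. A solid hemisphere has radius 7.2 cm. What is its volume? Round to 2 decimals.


Shape: hemisphere (half of a sphere)
Radius r = 7.2 cm
Formula: V = (1/2) * (4/3) * pi * r^3 = (2/3) * pi * r^3
r^3 = 373.248
(2/3) * 373.248 = 248.832
V = 248.832 * pi
V = 781.73
781.73 cm^3


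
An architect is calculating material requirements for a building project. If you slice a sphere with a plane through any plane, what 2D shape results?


Solid: sphere
Cutting plane: through any plane
Visualize the intersection of the plane with the solid's surface.
The boundary of the cut region is a circle.
circle


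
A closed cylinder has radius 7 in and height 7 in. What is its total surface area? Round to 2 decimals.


Shape: closed cylinder
Radius r = 7 in, Height h = 7 in
Formula: SA = 2*pi*r^2 + 2*pi*r*h = 2*pi*r*(r + h)
r + h = 14
2 * r * (r + h) = 2 * 7 * 14 = 196
SA = 196 * pi
SA = 615.75
615.75 in^2


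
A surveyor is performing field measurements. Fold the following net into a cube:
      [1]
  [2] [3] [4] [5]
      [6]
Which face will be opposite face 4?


Net: cross layout. Take square 3 as the base (bottom).
Fold the four squares in the horizontal row up around 3: 2 -> left, 4 -> right, 5 wraps to the top.
Fold 1 and 6 up from 3: 1 -> back, 6 -> front.
Opposite pairs are therefore: (1, 6), (2, 4), (3, 5).
Face 4 is opposite face 2.
face 2


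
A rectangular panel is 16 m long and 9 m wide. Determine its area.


Shape: rectangle
Length l = 16 m, Width w = 9 m
Formula: A = l * w
A = 16 * 9
A = 144
144 m^2


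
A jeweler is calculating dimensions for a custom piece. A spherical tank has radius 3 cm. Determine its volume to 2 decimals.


Shape: sphere
Radius r = 3 cm
Formula: V = (4/3) * pi * r^3
r^3 = 27
(4/3) * 27 = 36
V = 36 * pi
V = 113.1
113.1 cm^3


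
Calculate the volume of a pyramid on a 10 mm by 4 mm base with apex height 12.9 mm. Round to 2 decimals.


Shape: rectangular pyramid
Base: 10 mm x 4 mm, Height h = 12.9 mm
Formula: V = (1/3) * base_area * h
base_area = 10 * 4 = 40
base_area * h = 40 * 12.9 = 516
V = 516 / 3
V = 172
172 mm^3


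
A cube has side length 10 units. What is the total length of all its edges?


Shape: cube
Side s = 10 units
A cube has 12 edges, all equal.
Formula: total edge length = 12 * s
Total = 12 * 10
Total = 120
120 units


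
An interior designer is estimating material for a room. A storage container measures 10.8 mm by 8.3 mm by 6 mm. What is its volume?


Shape: rectangular prism
l = 10.8 mm, w = 8.3 mm, h = 6 mm
Formula: V = l * w * h
V = 10.8 * 8.3 * 6
V = 89.64 * 6
V = 537.84
537.84 mm^3


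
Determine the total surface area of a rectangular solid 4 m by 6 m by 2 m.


Shape: rectangular prism
l = 4 m, w = 6 m, h = 2 m
Formula: SA = 2(lw + lh + wh)
lw = 24, lh = 8, wh = 12
lw + lh + wh = 44
SA = 2 * 44
SA = 88
88 m^2


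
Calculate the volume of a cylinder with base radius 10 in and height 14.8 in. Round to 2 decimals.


Shape: cylinder
Radius r = 10 in, Height h = 14.8 in
Formula: V = pi * r^2 * h
r^2 = 100
V = pi * 100 * 14.8
V = 1480 * pi
V = 4649.56
4649.56 in^3


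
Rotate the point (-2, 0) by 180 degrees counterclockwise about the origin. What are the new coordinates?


Transformation: rotation about the origin
Original point: (-2, 0)
Rule for 180 deg: (x, y) -> (-x, -y)
Apply: (-2, 0) -> (2, 0)
(2, 0)


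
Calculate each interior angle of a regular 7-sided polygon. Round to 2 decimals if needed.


Shape: regular heptagon (7 sides)
Formula: interior angle = (n - 2) * 180 / n
(n - 2) = 5
(n - 2) * 180 = 900
angle = 900 / 7
angle = 128.57
128.57 degrees


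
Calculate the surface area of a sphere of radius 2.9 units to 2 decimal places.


Shape: sphere
Radius r = 2.9 units
Formula: SA = 4 * pi * r^2
r^2 = 8.41
SA = 4 * pi * 8.41
SA = 33.64 * pi
SA = 105.68
105.68 units^2


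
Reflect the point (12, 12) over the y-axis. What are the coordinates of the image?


Transformation: reflection
Original point: (12, 12)
Rule for reflection over the y-axis: (x, y) -> (-x, y)
Apply: (12, 12) -> (-12, 12)
(-12, 12)


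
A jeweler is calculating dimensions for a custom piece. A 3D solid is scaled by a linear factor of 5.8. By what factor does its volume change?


Linear scale factor k = 5.8
Rule: under a linear scaling by k, volumes scale by k^3.
k^3 = 5.8 * 5.8 * 5.8
k^3 = 33.64 * 5.8
k^3 = 195.112
Volume scales by a factor of 195.112.
195.112 (dimensionless)


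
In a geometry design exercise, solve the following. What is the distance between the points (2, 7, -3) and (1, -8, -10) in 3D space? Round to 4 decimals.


3D distance between two points
P1 = (2, 7, -3), P2 = (1, -8, -10)
Formula: d = sqrt((x2-x1)^2 + (y2-y1)^2 + (z2-z1)^2)
dx = 1 - 2 = -1
dy = -8 - 7 = -15
dz = -10 - -3 = -7
dx^2 + dy^2 + dz^2 = 1 + 225 + 49 = 275
d = sqrt(275)
d = 16.5831
16.5831 units


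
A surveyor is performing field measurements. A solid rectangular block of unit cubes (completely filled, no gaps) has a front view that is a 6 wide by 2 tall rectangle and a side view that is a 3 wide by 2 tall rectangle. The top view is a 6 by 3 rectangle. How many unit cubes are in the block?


Orthographic views of a solid rectangular block:
Front view 6 x 2 -> length = 6, height = 2
Side view 3 x 2 -> width = 3, height = 2 (consistent)
Top view 6 x 3 -> confirms length = 6, width = 3
The block is 6 x 3 x 2.
Total unit cubes = 6 * 3 * 2 = 36
36 unit cubes


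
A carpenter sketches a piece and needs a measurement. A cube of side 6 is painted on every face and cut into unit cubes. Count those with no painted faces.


Large cube: 6 x 6 x 6, cut into unit cubes.
n = 6, so n - 2 = 4
Unpainted cubes form the interior (n - 2)^3 block.
(n - 2)^3 = 4^3 = 64
64 unit cubes


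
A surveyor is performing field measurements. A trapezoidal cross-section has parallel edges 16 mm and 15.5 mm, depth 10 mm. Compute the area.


Shape: trapezoid
Parallel sides a = 16 mm, b = 15.5 mm; Height h = 10 mm
Formula: A = (a + b) * h / 2
a + b = 16 + 15.5 = 31.5
A = 31.5 * 10 / 2
A = 315 / 2
A = 157.5
157.5 mm^2


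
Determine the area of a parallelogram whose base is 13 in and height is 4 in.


Shape: parallelogram
Base b = 13 in, Height h = 4 in
Formula: A = b * h
A = 13 * 4
A = 52
52 in^2


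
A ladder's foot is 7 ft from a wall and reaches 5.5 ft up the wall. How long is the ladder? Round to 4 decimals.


Shape: right triangle
Legs a = 7 ft, b = 5.5 ft
Formula: c = sqrt(a^2 + b^2)
a^2 = 49, b^2 = 30.25
a^2 + b^2 = 79.25
c = sqrt(79.25)
c = 8.9022
8.9022 ft


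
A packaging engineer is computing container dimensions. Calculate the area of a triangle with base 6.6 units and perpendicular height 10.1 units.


Shape: triangle
Base b = 6.6 units, Height h = 10.1 units
Formula: A = (1/2) * b * h
A = 0.5 * 6.6 * 10.1
A = 0.5 * 66.66
A = 33.33
33.33 units^2


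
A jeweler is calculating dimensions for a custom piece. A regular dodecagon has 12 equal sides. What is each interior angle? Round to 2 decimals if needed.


Shape: regular dodecagon (12 sides)
Formula: interior angle = (n - 2) * 180 / n
(n - 2) = 10
(n - 2) * 180 = 1800
angle = 1800 / 12
angle = 150
150 degrees


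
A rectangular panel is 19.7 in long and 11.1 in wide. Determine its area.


Shape: rectangle
Length l = 19.7 in, Width w = 11.1 in
Formula: A = l * w
A = 19.7 * 11.1
A = 218.67
218.67 in^2


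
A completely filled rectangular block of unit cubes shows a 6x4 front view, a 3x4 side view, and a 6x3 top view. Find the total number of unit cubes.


Orthographic views of a solid rectangular block:
Front view 6 x 4 -> length = 6, height = 4
Side view 3 x 4 -> width = 3, height = 4 (consistent)
Top view 6 x 3 -> confirms length = 6, width = 3
The block is 6 x 3 x 4.
Total unit cubes = 6 * 3 * 4 = 72
72 unit cubes


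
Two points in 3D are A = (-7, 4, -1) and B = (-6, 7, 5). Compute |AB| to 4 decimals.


3D distance between two points
P1 = (-7, 4, -1), P2 = (-6, 7, 5)
Formula: d = sqrt((x2-x1)^2 + (y2-y1)^2 + (z2-z1)^2)
dx = -6 - -7 = 1
dy = 7 - 4 = 3
dz = 5 - -1 = 6
dx^2 + dy^2 + dz^2 = 1 + 9 + 36 = 46
d = sqrt(46)
d = 6.7823
6.7823 units


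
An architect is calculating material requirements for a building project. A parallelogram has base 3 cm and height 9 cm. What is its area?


Shape: parallelogram
Base b = 3 cm, Height h = 9 cm
Formula: A = b * h
A = 3 * 9
A = 27
27 cm^2


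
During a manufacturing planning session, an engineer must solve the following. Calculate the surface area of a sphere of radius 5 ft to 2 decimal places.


Shape: sphere
Radius r = 5 ft
Formula: SA = 4 * pi * r^2
r^2 = 25
SA = 4 * pi * 25
SA = 100 * pi
SA = 314.16
314.16 ft^2


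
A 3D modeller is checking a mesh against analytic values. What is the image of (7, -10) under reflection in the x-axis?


Transformation: reflection
Original point: (7, -10)
Rule for reflection over the x-axis: (x, y) -> (x, -y)
Apply: (7, -10) -> (7, 10)
(7, 10)


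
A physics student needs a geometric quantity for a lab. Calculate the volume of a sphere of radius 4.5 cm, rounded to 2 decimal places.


Shape: sphere
Radius r = 4.5 cm
Formula: V = (4/3) * pi * r^3
r^3 = 91.125
(4/3) * 91.125 = 121.5
V = 121.5 * pi
V = 381.7
381.7 cm^3


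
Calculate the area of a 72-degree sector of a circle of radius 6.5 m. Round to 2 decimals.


Shape: circular sector
Radius r = 6.5 m, Angle = 72 degrees
Formula: A = (angle/360) * pi * r^2
r^2 = 42.25
Fraction of circle = 72/360
A = (72/360) * pi * 42.25
A = 8.45 * pi
A = 26.55
26.55 m^2


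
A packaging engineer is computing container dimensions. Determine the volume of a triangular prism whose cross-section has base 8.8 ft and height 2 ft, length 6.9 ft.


Shape: triangular prism
Triangle base = 8.8 ft, triangle height = 2 ft, prism length L = 6.9 ft
Formula: V = (1/2 * b * h_tri) * L
Cross-section area = 0.5 * 8.8 * 2 = 8.8
V = 8.8 * 6.9
V = 60.72
60.72 ft^3


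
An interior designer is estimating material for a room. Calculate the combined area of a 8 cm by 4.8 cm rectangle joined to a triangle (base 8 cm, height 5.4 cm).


Composite shape: rectangle + triangle
Rectangle area = 8 * 4.8 = 38.4
Triangle area = 0.5 * 8 * 5.4 = 21.6
Total = 38.4 + 21.6
Total = 60
60 cm^2


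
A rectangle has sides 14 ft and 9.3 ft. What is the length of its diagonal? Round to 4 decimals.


Shape: rectangle (diagonal via Pythagoras)
Sides: 14 ft and 9.3 ft
Formula: d = sqrt(l^2 + w^2)
l^2 = 196, w^2 = 86.49
l^2 + w^2 = 282.49
d = sqrt(282.49)
d = 16.8074
16.8074 ft


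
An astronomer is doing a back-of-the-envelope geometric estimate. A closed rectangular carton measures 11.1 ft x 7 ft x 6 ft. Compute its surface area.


Shape: rectangular prism
l = 11.1 ft, w = 7 ft, h = 6 ft
Formula: SA = 2(lw + lh + wh)
lw = 77.7, lh = 66.6, wh = 42
lw + lh + wh = 186.3
SA = 2 * 186.3
SA = 372.6
372.6 ft^2


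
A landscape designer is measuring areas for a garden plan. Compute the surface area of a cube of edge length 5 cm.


Shape: cube
Side s = 5 cm
A cube has 6 square faces.
Formula: SA = 6 * s^2
s^2 = 25
SA = 6 * 25
SA = 150
150 cm^2


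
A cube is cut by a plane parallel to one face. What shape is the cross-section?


Solid: cube
Cutting plane: parallel to one face
Visualize the intersection of the plane with the solid's surface.
The boundary of the cut region is a square.
square


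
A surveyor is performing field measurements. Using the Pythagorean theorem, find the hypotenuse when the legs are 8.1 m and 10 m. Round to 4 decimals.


Shape: right triangle
Legs a = 8.1 m, b = 10 m
Formula: c = sqrt(a^2 + b^2)
a^2 = 65.61, b^2 = 100
a^2 + b^2 = 165.61
c = sqrt(165.61)
c = 12.869
12.869 m


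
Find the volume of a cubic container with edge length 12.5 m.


Shape: cube
Side s = 12.5 m
Formula: V = s^3
V = 12.5 * 12.5 * 12.5
V = 156.25 * 12.5
V = 1953.125
1953.125 m^3


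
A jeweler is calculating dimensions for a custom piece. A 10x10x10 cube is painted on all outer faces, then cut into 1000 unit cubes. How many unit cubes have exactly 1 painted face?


Large cube: 10 x 10 x 10, cut into unit cubes.
n = 10, so n - 2 = 8
Cubes with 1 painted face lie in the interior of each face.
A cube has 6 faces; each contributes (n - 2)^2 = 64 such cubes.
Count = 6 * 64 = 384
384 unit cubes


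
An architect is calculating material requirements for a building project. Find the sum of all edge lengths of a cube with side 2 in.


Shape: cube
Side s = 2 in
A cube has 12 edges, all equal.
Formula: total edge length = 12 * s
Total = 12 * 2
Total = 24
24 in


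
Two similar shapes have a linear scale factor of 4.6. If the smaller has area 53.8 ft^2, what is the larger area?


Linear scale factor k = 4.6
Original area = 53.8 ft^2
Rule: under a linear scaling by k, areas scale by k^2.
k^2 = 4.6^2 = 21.16
New area = 53.8 * 21.16
New area = 1138.408
1138.408 ft^2


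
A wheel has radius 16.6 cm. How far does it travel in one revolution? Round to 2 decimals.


Shape: circle
Radius r = 16.6 cm
Formula: C = 2 * pi * r
C = 2 * pi * 16.6
C = 33.2 * pi
C = 104.3
104.3 cm


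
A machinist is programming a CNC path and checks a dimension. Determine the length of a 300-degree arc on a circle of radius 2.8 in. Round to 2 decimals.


Shape: circular arc
Radius r = 2.8 in, Angle = 300 degrees
Formula: L = (angle/360) * 2 * pi * r
2 * pi * r = 5.6 * pi
L = (300/360) * 5.6 * pi
L = 4.666667 * pi
L = 14.66
14.66 in


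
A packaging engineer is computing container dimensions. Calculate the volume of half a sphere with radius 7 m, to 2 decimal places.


Shape: hemisphere (half of a sphere)
Radius r = 7 m
Formula: V = (1/2) * (4/3) * pi * r^3 = (2/3) * pi * r^3
r^3 = 343
(2/3) * 343 = 228.666667
V = 228.666667 * pi
V = 718.38
718.38 m^3


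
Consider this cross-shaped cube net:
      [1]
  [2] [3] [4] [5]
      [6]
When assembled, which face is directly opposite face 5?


Net: cross layout. Take square 3 as the base (bottom).
Fold the four squares in the horizontal row up around 3: 2 -> left, 4 -> right, 5 wraps to the top.
Fold 1 and 6 up from 3: 1 -> back, 6 -> front.
Opposite pairs are therefore: (1, 6), (2, 4), (3, 5).
Face 5 is opposite face 3.
face 3


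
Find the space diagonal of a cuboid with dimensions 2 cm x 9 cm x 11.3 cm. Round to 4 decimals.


Shape: rectangular box (space diagonal)
l = 2 cm, w = 9 cm, h = 11.3 cm
Visualize: the diagonal of the base, then a right triangle with that diagonal and the height.
Formula: d = sqrt(l^2 + w^2 + h^2)
l^2 + w^2 + h^2 = 4 + 81 + 127.69 = 212.69
d = sqrt(212.69)
d = 14.5839
14.5839 cm


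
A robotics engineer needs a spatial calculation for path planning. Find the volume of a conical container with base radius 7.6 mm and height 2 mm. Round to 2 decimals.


Shape: cone
Radius r = 7.6 mm, Height h = 2 mm
Formula: V = (1/3) * pi * r^2 * h
r^2 = 57.76
pi * r^2 * h = pi * 57.76 * 2 = 115.52 * pi
V = 115.52 * pi / 3
V = 120.97
120.97 mm^3


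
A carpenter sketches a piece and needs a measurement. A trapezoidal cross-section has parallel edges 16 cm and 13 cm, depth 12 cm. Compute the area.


Shape: trapezoid
Parallel sides a = 16 cm, b = 13 cm; Height h = 12 cm
Formula: A = (a + b) * h / 2
a + b = 16 + 13 = 29
A = 29 * 12 / 2
A = 348 / 2
A = 174
174 cm^2


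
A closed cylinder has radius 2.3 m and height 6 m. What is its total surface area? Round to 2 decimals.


Shape: closed cylinder
Radius r = 2.3 m, Height h = 6 m
Formula: SA = 2*pi*r^2 + 2*pi*r*h = 2*pi*r*(r + h)
r + h = 8.3
2 * r * (r + h) = 2 * 2.3 * 8.3 = 38.18
SA = 38.18 * pi
SA = 119.95
119.95 m^2


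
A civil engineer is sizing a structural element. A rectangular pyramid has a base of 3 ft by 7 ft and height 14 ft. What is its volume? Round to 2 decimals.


Shape: rectangular pyramid
Base: 3 ft x 7 ft, Height h = 14 ft
Formula: V = (1/3) * base_area * h
base_area = 3 * 7 = 21
base_area * h = 21 * 14 = 294
V = 294 / 3
V = 98
98 ft^3


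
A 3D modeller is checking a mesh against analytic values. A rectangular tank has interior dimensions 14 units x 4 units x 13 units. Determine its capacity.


Shape: rectangular prism
l = 14 units, w = 4 units, h = 13 units
Formula: V = l * w * h
V = 14 * 4 * 13
V = 56 * 13
V = 728
728 units^3


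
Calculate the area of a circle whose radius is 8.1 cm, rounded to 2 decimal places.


Shape: circle
Radius r = 8.1 cm
Formula: A = pi * r^2
r^2 = 8.1^2 = 65.61
A = pi * 65.61
A = 206.12
206.12 cm^2


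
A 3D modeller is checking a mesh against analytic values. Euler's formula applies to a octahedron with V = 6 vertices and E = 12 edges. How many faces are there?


Polyhedron: octahedron
Euler's formula for convex polyhedra: V - E + F = 2
Given: V = 6 vertices and E = 12 edges
Solve for F:
F = 2 + E - V = 2 + 12 - 6 = 8
8 faces


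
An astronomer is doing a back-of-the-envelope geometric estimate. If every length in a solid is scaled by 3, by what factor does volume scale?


Linear scale factor k = 3
Rule: under a linear scaling by k, volumes scale by k^3.
k^3 = 3 * 3 * 3
k^3 = 9 * 3
k^3 = 27
Volume scales by a factor of 27.
27 (dimensionless)


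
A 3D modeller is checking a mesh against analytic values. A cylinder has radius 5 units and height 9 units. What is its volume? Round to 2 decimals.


Shape: cylinder
Radius r = 5 units, Height h = 9 units
Formula: V = pi * r^2 * h
r^2 = 25
V = pi * 25 * 9
V = 225 * pi
V = 706.86
706.86 units^3


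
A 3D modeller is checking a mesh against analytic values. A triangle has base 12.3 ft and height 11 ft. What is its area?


Shape: triangle
Base b = 12.3 ft, Height h = 11 ft
Formula: A = (1/2) * b * h
A = 0.5 * 12.3 * 11
A = 0.5 * 135.3
A = 67.65
67.65 ft^2


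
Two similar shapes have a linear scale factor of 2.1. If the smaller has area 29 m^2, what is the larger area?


Linear scale factor k = 2.1
Original area = 29 m^2
Rule: under a linear scaling by k, areas scale by k^2.
k^2 = 2.1^2 = 4.41
New area = 29 * 4.41
New area = 127.89
127.89 m^2


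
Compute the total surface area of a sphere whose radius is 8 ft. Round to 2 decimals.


Shape: sphere
Radius r = 8 ft
Formula: SA = 4 * pi * r^2
r^2 = 64
SA = 4 * pi * 64
SA = 256 * pi
SA = 804.25
804.25 ft^2


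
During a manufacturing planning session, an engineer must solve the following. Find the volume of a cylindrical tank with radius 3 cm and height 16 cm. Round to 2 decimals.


Shape: cylinder
Radius r = 3 cm, Height h = 16 cm
Formula: V = pi * r^2 * h
r^2 = 9
V = pi * 9 * 16
V = 144 * pi
V = 452.39
452.39 cm^3


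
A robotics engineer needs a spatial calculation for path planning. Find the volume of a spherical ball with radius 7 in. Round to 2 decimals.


Shape: sphere
Radius r = 7 in
Formula: V = (4/3) * pi * r^3
r^3 = 343
(4/3) * 343 = 457.333333
V = 457.333333 * pi
V = 1436.76
1436.76 in^3


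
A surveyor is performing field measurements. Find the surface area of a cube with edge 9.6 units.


Shape: cube
Side s = 9.6 units
A cube has 6 square faces.
Formula: SA = 6 * s^2
s^2 = 92.16
SA = 6 * 92.16
SA = 552.96
552.96 units^2


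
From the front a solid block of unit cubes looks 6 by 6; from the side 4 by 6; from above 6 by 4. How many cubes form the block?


Orthographic views of a solid rectangular block:
Front view 6 x 6 -> length = 6, height = 6
Side view 4 x 6 -> width = 4, height = 6 (consistent)
Top view 6 x 4 -> confirms length = 6, width = 4
The block is 6 x 4 x 6.
Total unit cubes = 6 * 4 * 6 = 144
144 unit cubes


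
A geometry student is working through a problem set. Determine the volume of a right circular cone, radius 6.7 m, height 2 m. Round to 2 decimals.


Shape: cone
Radius r = 6.7 m, Height h = 2 m
Formula: V = (1/3) * pi * r^2 * h
r^2 = 44.89
pi * r^2 * h = pi * 44.89 * 2 = 89.78 * pi
V = 89.78 * pi / 3
V = 94.02
94.02 m^3


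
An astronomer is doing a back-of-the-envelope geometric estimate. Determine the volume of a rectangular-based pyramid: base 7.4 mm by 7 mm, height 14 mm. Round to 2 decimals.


Shape: rectangular pyramid
Base: 7.4 mm x 7 mm, Height h = 14 mm
Formula: V = (1/3) * base_area * h
base_area = 7.4 * 7 = 51.8
base_area * h = 51.8 * 14 = 725.2
V = 725.2 / 3
V = 241.73
241.73 mm^3


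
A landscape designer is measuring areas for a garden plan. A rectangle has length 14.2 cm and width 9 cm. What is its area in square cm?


Shape: rectangle
Length l = 14.2 cm, Width w = 9 cm
Formula: A = l * w
A = 14.2 * 9
A = 127.8
127.8 cm^2


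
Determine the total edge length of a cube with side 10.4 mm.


Shape: cube
Side s = 10.4 mm
A cube has 12 edges, all equal.
Formula: total edge length = 12 * s
Total = 12 * 10.4
Total = 124.8
124.8 mm


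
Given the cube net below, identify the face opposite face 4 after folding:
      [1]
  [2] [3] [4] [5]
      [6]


Net: cross layout. Take square 3 as the base (bottom).
Fold the four squares in the horizontal row up around 3: 2 -> left, 4 -> right, 5 wraps to the top.
Fold 1 and 6 up from 3: 1 -> back, 6 -> front.
Opposite pairs are therefore: (1, 6), (2, 4), (3, 5).
Face 4 is opposite face 2.
face 2


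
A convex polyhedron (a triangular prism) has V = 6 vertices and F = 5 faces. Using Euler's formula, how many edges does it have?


Polyhedron: triangular prism
Euler's formula for convex polyhedra: V - E + F = 2
Given: V = 6 vertices and F = 5 faces
Solve for E:
E = V + F - 2 = 6 + 5 - 2 = 9
9 edges


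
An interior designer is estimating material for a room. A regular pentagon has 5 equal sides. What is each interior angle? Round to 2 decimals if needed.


Shape: regular pentagon (5 sides)
Formula: interior angle = (n - 2) * 180 / n
(n - 2) = 3
(n - 2) * 180 = 540
angle = 540 / 5
angle = 108
108 degrees


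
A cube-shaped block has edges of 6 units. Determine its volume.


Shape: cube
Side s = 6 units
Formula: V = s^3
V = 6 * 6 * 6
V = 36 * 6
V = 216
216 units^3


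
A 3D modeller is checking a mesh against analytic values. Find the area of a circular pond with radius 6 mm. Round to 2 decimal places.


Shape: circle
Radius r = 6 mm
Formula: A = pi * r^2
r^2 = 6^2 = 36
A = pi * 36
A = 113.1
113.1 mm^2


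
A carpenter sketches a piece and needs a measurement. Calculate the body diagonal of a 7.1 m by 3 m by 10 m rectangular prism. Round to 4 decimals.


Shape: rectangular box (space diagonal)
l = 7.1 m, w = 3 m, h = 10 m
Visualize: the diagonal of the base, then a right triangle with that diagonal and the height.
Formula: d = sqrt(l^2 + w^2 + h^2)
l^2 + w^2 + h^2 = 50.41 + 9 + 100 = 159.41
d = sqrt(159.41)
d = 12.6258
12.6258 m


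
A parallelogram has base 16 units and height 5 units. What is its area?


Shape: parallelogram
Base b = 16 units, Height h = 5 units
Formula: A = b * h
A = 16 * 5
A = 80
80 units^2


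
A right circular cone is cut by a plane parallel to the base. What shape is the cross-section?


Solid: right circular cone
Cutting plane: parallel to the base
Visualize the intersection of the plane with the solid's surface.
The boundary of the cut region is a circle.
circle


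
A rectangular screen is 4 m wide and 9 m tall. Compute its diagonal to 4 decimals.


Shape: rectangle (diagonal via Pythagoras)
Sides: 4 m and 9 m
Formula: d = sqrt(l^2 + w^2)
l^2 = 16, w^2 = 81
l^2 + w^2 = 97
d = sqrt(97)
d = 9.8489
9.8489 m


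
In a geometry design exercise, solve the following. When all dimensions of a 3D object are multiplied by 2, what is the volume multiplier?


Linear scale factor k = 2
Rule: under a linear scaling by k, volumes scale by k^3.
k^3 = 2 * 2 * 2
k^3 = 4 * 2
k^3 = 8
Volume scales by a factor of 8.
8 (dimensionless)


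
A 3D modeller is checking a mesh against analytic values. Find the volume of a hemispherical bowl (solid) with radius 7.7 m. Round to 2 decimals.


Shape: hemisphere (half of a sphere)
Radius r = 7.7 m
Formula: V = (1/2) * (4/3) * pi * r^3 = (2/3) * pi * r^3
r^3 = 456.533
(2/3) * 456.533 = 304.355333
V = 304.355333 * pi
V = 956.16
956.16 m^3


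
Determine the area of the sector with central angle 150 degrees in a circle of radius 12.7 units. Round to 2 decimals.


Shape: circular sector
Radius r = 12.7 units, Angle = 150 degrees
Formula: A = (angle/360) * pi * r^2
r^2 = 161.29
Fraction of circle = 150/360
A = (150/360) * pi * 161.29
A = 67.204167 * pi
A = 211.13
211.13 units^2


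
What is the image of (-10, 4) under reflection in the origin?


Transformation: reflection
Original point: (-10, 4)
Rule for reflection through the origin: (x, y) -> (-x, -y)
Apply: (-10, 4) -> (10, -4)
(10, -4)


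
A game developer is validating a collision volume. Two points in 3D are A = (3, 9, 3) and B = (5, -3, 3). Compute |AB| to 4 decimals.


3D distance between two points
P1 = (3, 9, 3), P2 = (5, -3, 3)
Formula: d = sqrt((x2-x1)^2 + (y2-y1)^2 + (z2-z1)^2)
dx = 5 - 3 = 2
dy = -3 - 9 = -12
dz = 3 - 3 = 0
dx^2 + dy^2 + dz^2 = 4 + 144 + 0 = 148
d = sqrt(148)
d = 12.1655
12.1655 units


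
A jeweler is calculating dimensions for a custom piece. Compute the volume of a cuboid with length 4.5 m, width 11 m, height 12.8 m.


Shape: rectangular prism
l = 4.5 m, w = 11 m, h = 12.8 m
Formula: V = l * w * h
V = 4.5 * 11 * 12.8
V = 49.5 * 12.8
V = 633.6
633.6 m^3


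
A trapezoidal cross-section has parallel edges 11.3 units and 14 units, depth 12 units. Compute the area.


Shape: trapezoid
Parallel sides a = 11.3 units, b = 14 units; Height h = 12 units
Formula: A = (a + b) * h / 2
a + b = 11.3 + 14 = 25.3
A = 25.3 * 12 / 2
A = 303.6 / 2
A = 151.8
151.8 units^2


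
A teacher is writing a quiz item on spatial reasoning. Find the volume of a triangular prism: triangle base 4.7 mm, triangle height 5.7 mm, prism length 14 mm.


Shape: triangular prism
Triangle base = 4.7 mm, triangle height = 5.7 mm, prism length L = 14 mm
Formula: V = (1/2 * b * h_tri) * L
Cross-section area = 0.5 * 4.7 * 5.7 = 13.395
V = 13.395 * 14
V = 187.53
187.53 mm^3


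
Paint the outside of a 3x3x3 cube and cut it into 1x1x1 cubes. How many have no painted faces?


Large cube: 3 x 3 x 3, cut into unit cubes.
n = 3, so n - 2 = 1
Unpainted cubes form the interior (n - 2)^3 block.
(n - 2)^3 = 1^3 = 1
1 unit cubes


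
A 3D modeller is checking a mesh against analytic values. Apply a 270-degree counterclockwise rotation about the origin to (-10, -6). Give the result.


Transformation: rotation about the origin
Original point: (-10, -6)
Rule for 270 deg counterclockwise: (x, y) -> (y, -x)
Apply: (-10, -6) -> (-6, 10)
(-6, 10)


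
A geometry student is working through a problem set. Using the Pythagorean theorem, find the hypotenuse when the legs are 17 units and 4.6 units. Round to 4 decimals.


Shape: right triangle
Legs a = 17 units, b = 4.6 units
Formula: c = sqrt(a^2 + b^2)
a^2 = 289, b^2 = 21.16
a^2 + b^2 = 310.16
c = sqrt(310.16)
c = 17.6114
17.6114 units


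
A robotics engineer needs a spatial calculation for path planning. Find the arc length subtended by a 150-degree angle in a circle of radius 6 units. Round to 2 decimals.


Shape: circular arc
Radius r = 6 units, Angle = 150 degrees
Formula: L = (angle/360) * 2 * pi * r
2 * pi * r = 12 * pi
L = (150/360) * 12 * pi
L = 5 * pi
L = 15.71
15.71 units
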